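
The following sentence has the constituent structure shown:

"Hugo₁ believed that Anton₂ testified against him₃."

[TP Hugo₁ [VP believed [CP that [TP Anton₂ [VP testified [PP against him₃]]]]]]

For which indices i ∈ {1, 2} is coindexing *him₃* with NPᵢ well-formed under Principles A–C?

{1}

*him* is a pronoun, so Principle B applies: it must be free in its binding domain.
Binding domain of *him₃*: the embedded TP, whose subject is Anton₂.
*Hugo₁* c-commands the pronoun but from outside its binding domain, and is not c-commanded by it → coindexation permitted.
*Anton₂* c-commands the pronoun within its binding domain → coindexation would violate Principle B.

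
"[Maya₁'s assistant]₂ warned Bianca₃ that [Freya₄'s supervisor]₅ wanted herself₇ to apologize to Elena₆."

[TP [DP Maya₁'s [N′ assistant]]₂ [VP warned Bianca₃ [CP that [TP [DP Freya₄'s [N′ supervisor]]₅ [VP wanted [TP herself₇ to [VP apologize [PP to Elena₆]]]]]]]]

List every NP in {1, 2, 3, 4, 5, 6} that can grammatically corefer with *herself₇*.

{5}

*herself* is an anaphor, so Principle A applies: it must be bound in its binding domain.
Binding domain of *herself₇*: the embedded TP, whose subject is [Freya₄'s supervisor]₅.
*Maya₁* does not c-command the anaphor → cannot bind it.
*[Maya₁'s assistant]₂* c-commands the anaphor but is outside its binding domain → cannot satisfy Principle A.
*Bianca₃* c-commands the anaphor but is outside its binding domain → cannot satisfy Principle A.
*Freya₄* does not c-command the anaphor → cannot bind it.
*[Freya₄'s supervisor]₅* c-commands the anaphor within its binding domain → licit binder.
*Elena₆* does not c-command the anaphor → cannot bind it.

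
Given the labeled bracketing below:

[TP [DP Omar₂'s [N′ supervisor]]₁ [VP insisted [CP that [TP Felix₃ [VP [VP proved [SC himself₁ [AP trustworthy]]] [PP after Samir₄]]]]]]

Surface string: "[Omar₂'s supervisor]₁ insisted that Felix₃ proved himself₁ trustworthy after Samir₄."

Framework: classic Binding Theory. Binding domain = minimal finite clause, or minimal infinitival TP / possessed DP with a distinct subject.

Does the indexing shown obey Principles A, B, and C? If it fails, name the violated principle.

The two coindexed NPs are *[Omar₂'s supervisor]₁* and *himself₁*.
*himself₁* is an anaphor. Principle A requires it to be bound within its binding domain — the embedded TP, whose subject is Felix₃.
Within that domain it is c-commanded by *Felix₃*, which does not share its index.
*[Omar₂'s supervisor]₁* does c-command the anaphor, but from outside its binding domain.
The anaphor is unbound in its domain → Principle A violation.

Principle A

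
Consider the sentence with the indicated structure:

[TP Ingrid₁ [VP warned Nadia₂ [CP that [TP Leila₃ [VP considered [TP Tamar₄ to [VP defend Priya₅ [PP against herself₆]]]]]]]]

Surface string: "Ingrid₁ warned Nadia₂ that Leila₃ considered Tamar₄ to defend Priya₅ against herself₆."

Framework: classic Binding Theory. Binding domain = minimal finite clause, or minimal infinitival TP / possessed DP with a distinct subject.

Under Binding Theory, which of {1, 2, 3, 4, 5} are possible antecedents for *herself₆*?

{4, 5}

*herself* is an anaphor, so Principle A applies: it must be bound in its binding domain.
Binding domain of *herself₆*: the embedded TP, whose subject is Tamar₄.
*Ingrid₁* c-commands the anaphor but is outside its binding domain → cannot satisfy Principle A.
*Nadia₂* c-commands the anaphor but is outside its binding domain → cannot satisfy Principle A.
*Leila₃* c-commands the anaphor but is outside its binding domain → cannot satisfy Principle A.
*Tamar₄* c-commands the anaphor within its binding domain → licit binder.
*Priya₅* c-commands the anaphor within its binding domain → licit binder.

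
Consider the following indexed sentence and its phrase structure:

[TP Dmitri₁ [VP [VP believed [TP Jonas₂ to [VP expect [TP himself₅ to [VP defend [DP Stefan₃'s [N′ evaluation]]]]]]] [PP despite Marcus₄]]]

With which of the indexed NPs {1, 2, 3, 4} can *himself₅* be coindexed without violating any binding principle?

*himself* is an anaphor, so Principle A applies: it must be bound in its binding domain.
Binding domain of *himself₅*: the embedded TP, whose subject is Jonas₂.
*Dmitri₁* c-commands the anaphor but is outside its binding domain → cannot satisfy Principle A.
*Jonas₂* c-commands the anaphor within its binding domain → licit binder.
*Stefan₃* does not c-command the anaphor → cannot bind it.
*Marcus₄* does not c-command the anaphor → cannot bind it.

{2}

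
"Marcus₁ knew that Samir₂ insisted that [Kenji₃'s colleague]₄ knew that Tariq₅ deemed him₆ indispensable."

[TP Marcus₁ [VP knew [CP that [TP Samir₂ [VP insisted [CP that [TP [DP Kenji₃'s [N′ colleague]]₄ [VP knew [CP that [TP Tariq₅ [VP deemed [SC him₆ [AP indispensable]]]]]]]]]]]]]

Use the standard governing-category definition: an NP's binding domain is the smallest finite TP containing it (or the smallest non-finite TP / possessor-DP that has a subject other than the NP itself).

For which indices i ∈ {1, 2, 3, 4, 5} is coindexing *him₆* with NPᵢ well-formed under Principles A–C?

*him* is a pronoun, so Principle B applies: it must be free in its binding domain.
Binding domain of *him₆*: the embedded TP, whose subject is Tariq₅.
*Marcus₁* c-commands the pronoun but from outside its binding domain, and is not c-commanded by it → coindexation permitted.
*Samir₂* c-commands the pronoun but from outside its binding domain, and is not c-commanded by it → coindexation permitted.
*Kenji₃* and the pronoun do not c-command one another → neither Principle B nor Principle C is at stake; coindexation permitted.
*[Kenji₃'s colleague]₄* c-commands the pronoun but from outside its binding domain, and is not c-commanded by it → coindexation permitted.
*Tariq₅* c-commands the pronoun within its binding domain → coindexation would violate Principle B.

{1, 2, 3, 4}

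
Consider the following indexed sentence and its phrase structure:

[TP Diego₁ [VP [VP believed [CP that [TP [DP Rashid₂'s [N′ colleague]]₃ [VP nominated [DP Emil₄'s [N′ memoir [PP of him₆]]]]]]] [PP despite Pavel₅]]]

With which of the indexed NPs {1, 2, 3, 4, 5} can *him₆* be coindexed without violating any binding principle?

*him* is a pronoun, so Principle B applies: it must be free in its binding domain.
Binding domain of *him₆*: the possessed DP, whose subject is Emil₄.
*Diego₁* c-commands the pronoun but from outside its binding domain, and is not c-commanded by it → coindexation permitted.
*Rashid₂* and the pronoun do not c-command one another → neither Principle B nor Principle C is at stake; coindexation permitted.
*[Rashid₂'s colleague]₃* c-commands the pronoun but from outside its binding domain, and is not c-commanded by it → coindexation permitted.
*Emil₄* c-commands the pronoun within its binding domain → coindexation would violate Principle B.
*Pavel₅* and the pronoun do not c-command one another → neither Principle B nor Principle C is at stake; coindexation permitted.

{1, 2, 3, 5}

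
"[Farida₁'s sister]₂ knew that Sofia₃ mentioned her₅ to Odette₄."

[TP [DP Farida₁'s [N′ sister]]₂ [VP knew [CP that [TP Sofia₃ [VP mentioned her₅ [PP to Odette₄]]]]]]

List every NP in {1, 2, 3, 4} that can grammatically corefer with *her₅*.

{1, 2}

*her* is a pronoun, so Principle B applies: it must be free in its binding domain.
Binding domain of *her₅*: the embedded TP, whose subject is Sofia₃.
*Farida₁* and the pronoun do not c-command one another → neither Principle B nor Principle C is at stake; coindexation permitted.
*[Farida₁'s sister]₂* c-commands the pronoun but from outside its binding domain, and is not c-commanded by it → coindexation permitted.
*Sofia₃* c-commands the pronoun within its binding domain → coindexation would violate Principle B.
*Odette₄*: the pronoun c-commands this R-expression → coindexation would violate Principle C on *Odette₄*.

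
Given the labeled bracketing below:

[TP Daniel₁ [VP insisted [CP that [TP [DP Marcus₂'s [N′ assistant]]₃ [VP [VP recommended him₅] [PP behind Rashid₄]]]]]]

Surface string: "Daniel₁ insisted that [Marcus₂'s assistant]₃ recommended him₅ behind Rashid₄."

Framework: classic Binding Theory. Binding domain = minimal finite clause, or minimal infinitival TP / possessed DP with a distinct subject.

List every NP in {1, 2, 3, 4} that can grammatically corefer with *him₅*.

{1, 2, 4}

*him* is a pronoun, so Principle B applies: it must be free in its binding domain.
Binding domain of *him₅*: the embedded TP, whose subject is [Marcus₂'s assistant]₃.
*Daniel₁* c-commands the pronoun but from outside its binding domain, and is not c-commanded by it → coindexation permitted.
*Marcus₂* and the pronoun do not c-command one another → neither Principle B nor Principle C is at stake; coindexation permitted.
*[Marcus₂'s assistant]₃* c-commands the pronoun within its binding domain → coindexation would violate Principle B.
*Rashid₄* and the pronoun do not c-command one another → neither Principle B nor Principle C is at stake; coindexation permitted.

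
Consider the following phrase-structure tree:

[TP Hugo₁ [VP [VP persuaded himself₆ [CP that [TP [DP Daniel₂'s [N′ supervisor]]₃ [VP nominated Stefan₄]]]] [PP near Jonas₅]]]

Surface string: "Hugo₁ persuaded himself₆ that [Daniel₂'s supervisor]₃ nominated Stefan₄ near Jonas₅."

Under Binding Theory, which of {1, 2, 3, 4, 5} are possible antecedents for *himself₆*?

{1}

*himself* is an anaphor, so Principle A applies: it must be bound in its binding domain.
Binding domain of *himself₆*: the matrix TP, whose subject is Hugo₁.
*Hugo₁* c-commands the anaphor within its binding domain → licit binder.
*Daniel₂* does not c-command the anaphor → cannot bind it.
*[Daniel₂'s supervisor]₃* does not c-command the anaphor → cannot bind it.
*Stefan₄* does not c-command the anaphor → cannot bind it.
*Jonas₅* does not c-command the anaphor → cannot bind it.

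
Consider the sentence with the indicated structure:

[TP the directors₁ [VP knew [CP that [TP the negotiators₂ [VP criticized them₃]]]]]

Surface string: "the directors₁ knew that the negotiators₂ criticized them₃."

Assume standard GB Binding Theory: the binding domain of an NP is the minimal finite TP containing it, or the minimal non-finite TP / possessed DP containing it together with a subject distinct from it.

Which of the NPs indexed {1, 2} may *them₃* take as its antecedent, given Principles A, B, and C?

{1}

*them* is a pronoun, so Principle B applies: it must be free in its binding domain.
Binding domain of *them₃*: the embedded TP, whose subject is the negotiators₂.
*the directors₁* c-commands the pronoun but from outside its binding domain, and is not c-commanded by it → coindexation permitted.
*the negotiators₂* c-commands the pronoun within its binding domain → coindexation would violate Principle B.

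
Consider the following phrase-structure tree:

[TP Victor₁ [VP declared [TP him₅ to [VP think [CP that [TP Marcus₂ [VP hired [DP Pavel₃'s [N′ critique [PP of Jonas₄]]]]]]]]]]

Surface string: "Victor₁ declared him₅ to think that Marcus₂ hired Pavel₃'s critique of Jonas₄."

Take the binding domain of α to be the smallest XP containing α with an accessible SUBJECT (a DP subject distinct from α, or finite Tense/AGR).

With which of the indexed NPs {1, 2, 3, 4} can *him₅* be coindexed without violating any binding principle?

*him* is a pronoun, so Principle B applies: it must be free in its binding domain.
Binding domain of *him₅*: the matrix TP, whose subject is Victor₁.
*Victor₁* c-commands the pronoun within its binding domain → coindexation would violate Principle B.
*Marcus₂*: the pronoun c-commands this R-expression → coindexation would violate Principle C on *Marcus₂*.
*Pavel₃*: the pronoun c-commands this R-expression → coindexation would violate Principle C on *Pavel₃*.
*Jonas₄*: the pronoun c-commands this R-expression → coindexation would violate Principle C on *Jonas₄*.

none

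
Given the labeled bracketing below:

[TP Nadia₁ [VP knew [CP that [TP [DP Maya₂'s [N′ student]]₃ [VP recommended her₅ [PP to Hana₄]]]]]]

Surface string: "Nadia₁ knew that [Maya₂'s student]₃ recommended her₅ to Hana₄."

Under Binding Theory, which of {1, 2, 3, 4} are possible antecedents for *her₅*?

*her* is a pronoun, so Principle B applies: it must be free in its binding domain.
Binding domain of *her₅*: the embedded TP, whose subject is [Maya₂'s student]₃.
*Nadia₁* c-commands the pronoun but from outside its binding domain, and is not c-commanded by it → coindexation permitted.
*Maya₂* and the pronoun do not c-command one another → neither Principle B nor Principle C is at stake; coindexation permitted.
*[Maya₂'s student]₃* c-commands the pronoun within its binding domain → coindexation would violate Principle B.
*Hana₄*: the pronoun c-commands this R-expression → coindexation would violate Principle C on *Hana₄*.

{1, 2}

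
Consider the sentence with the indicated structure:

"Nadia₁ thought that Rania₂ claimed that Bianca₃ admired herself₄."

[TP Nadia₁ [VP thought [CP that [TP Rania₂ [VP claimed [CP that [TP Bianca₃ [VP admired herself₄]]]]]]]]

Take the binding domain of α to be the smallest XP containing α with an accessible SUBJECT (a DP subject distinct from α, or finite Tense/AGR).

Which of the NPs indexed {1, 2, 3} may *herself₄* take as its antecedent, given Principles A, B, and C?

{3}

*herself* is an anaphor, so Principle A applies: it must be bound in its binding domain.
Binding domain of *herself₄*: the embedded TP, whose subject is Bianca₃.
*Nadia₁* c-commands the anaphor but is outside its binding domain → cannot satisfy Principle A.
*Rania₂* c-commands the anaphor but is outside its binding domain → cannot satisfy Principle A.
*Bianca₃* c-commands the anaphor within its binding domain → licit binder.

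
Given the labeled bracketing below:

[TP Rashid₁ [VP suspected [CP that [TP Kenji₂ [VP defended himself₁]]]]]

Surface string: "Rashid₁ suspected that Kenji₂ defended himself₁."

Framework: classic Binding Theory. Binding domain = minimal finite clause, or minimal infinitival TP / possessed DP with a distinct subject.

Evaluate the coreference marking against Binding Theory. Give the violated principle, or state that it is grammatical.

The two coindexed NPs are *Rashid₁* and *himself₁*.
*himself₁* is an anaphor. Principle A requires it to be bound within its binding domain — the embedded TP, whose subject is Kenji₂.
Within that domain it is c-commanded by *Kenji₂*, which does not share its index.
*Rashid₁* does c-command the anaphor, but from outside its binding domain.
The anaphor is unbound in its domain → Principle A violation.

Principle A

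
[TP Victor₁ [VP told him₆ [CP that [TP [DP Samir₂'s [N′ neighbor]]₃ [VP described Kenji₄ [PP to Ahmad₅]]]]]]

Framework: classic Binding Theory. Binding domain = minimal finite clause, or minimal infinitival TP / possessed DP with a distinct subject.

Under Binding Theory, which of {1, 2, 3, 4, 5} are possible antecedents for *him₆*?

none

*him* is a pronoun, so Principle B applies: it must be free in its binding domain.
Binding domain of *him₆*: the matrix TP, whose subject is Victor₁.
*Victor₁* c-commands the pronoun within its binding domain → coindexation would violate Principle B.
*Samir₂*: the pronoun c-commands this R-expression → coindexation would violate Principle C on *Samir₂*.
*[Samir₂'s neighbor]₃*: the pronoun c-commands this R-expression → coindexation would violate Principle C on *[Samir₂'s neighbor]₃*.
*Kenji₄*: the pronoun c-commands this R-expression → coindexation would violate Principle C on *Kenji₄*.
*Ahmad₅*: the pronoun c-commands this R-expression → coindexation would violate Principle C on *Ahmad₅*.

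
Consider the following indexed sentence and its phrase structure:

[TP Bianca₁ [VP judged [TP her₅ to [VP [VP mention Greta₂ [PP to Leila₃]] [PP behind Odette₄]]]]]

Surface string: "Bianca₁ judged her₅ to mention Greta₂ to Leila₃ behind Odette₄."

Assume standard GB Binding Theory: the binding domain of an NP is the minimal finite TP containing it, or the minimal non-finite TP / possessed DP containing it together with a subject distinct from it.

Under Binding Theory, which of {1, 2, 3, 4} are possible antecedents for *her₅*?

none

*her* is a pronoun, so Principle B applies: it must be free in its binding domain.
Binding domain of *her₅*: the matrix TP, whose subject is Bianca₁.
*Bianca₁* c-commands the pronoun within its binding domain → coindexation would violate Principle B.
*Greta₂*: the pronoun c-commands this R-expression → coindexation would violate Principle C on *Greta₂*.
*Leila₃*: the pronoun c-commands this R-expression → coindexation would violate Principle C on *Leila₃*.
*Odette₄*: the pronoun c-commands this R-expression → coindexation would violate Principle C on *Odette₄*.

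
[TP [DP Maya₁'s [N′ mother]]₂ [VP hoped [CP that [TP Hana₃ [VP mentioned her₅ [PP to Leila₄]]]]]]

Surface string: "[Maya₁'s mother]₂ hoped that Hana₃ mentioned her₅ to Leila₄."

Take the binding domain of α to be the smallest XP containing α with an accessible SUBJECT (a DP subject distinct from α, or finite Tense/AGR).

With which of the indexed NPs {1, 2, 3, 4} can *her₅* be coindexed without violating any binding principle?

*her* is a pronoun, so Principle B applies: it must be free in its binding domain.
Binding domain of *her₅*: the embedded TP, whose subject is Hana₃.
*Maya₁* and the pronoun do not c-command one another → neither Principle B nor Principle C is at stake; coindexation permitted.
*[Maya₁'s mother]₂* c-commands the pronoun but from outside its binding domain, and is not c-commanded by it → coindexation permitted.
*Hana₃* c-commands the pronoun within its binding domain → coindexation would violate Principle B.
*Leila₄*: the pronoun c-commands this R-expression → coindexation would violate Principle C on *Leila₄*.

{1, 2}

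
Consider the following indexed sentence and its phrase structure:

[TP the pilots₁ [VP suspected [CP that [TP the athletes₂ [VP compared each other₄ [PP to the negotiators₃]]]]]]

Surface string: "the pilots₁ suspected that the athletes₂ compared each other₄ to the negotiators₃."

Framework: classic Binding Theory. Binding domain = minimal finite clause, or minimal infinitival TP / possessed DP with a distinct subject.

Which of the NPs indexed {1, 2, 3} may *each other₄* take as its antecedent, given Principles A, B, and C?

*each other* is an anaphor, so Principle A applies: it must be bound in its binding domain.
Binding domain of *each other₄*: the embedded TP, whose subject is the athletes₂.
*the pilots₁* c-commands the anaphor but is outside its binding domain → cannot satisfy Principle A.
*the athletes₂* c-commands the anaphor within its binding domain → licit binder.
*the negotiators₃* does not c-command the anaphor → cannot bind it.

{2}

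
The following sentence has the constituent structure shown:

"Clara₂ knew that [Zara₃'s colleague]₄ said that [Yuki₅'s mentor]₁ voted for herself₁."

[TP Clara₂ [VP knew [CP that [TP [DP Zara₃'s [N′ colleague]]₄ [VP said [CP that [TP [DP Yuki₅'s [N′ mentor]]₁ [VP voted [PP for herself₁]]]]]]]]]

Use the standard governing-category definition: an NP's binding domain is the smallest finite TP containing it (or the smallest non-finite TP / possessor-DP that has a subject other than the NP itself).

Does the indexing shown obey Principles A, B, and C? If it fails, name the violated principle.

grammatical

The two coindexed NPs are *[Yuki₅'s mentor]₁* and *herself₁*.
*herself₁* is an anaphor; its binding domain is the embedded TP, whose subject is [Yuki₅'s mentor]₁. *[Yuki₅'s mentor]₁* c-commands it within that domain and shares its index, so Principle A is satisfied.
*[Yuki₅'s mentor]₁* is an R-expression; *herself₁* does not c-command it, and no other NP shares its index, so Principle C is satisfied.
All principles are respected.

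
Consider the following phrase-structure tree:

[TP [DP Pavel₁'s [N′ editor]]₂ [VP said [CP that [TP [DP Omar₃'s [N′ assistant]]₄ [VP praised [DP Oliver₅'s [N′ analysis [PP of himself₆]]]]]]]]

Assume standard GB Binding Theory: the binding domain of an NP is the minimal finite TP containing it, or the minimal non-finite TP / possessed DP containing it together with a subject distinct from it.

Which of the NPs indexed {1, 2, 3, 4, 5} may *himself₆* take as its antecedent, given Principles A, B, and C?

*himself* is an anaphor, so Principle A applies: it must be bound in its binding domain.
Binding domain of *himself₆*: the possessed DP, whose subject is Oliver₅.
*Pavel₁* does not c-command the anaphor → cannot bind it.
*[Pavel₁'s editor]₂* c-commands the anaphor but is outside its binding domain → cannot satisfy Principle A.
*Omar₃* does not c-command the anaphor → cannot bind it.
*[Omar₃'s assistant]₄* c-commands the anaphor but is outside its binding domain → cannot satisfy Principle A.
*Oliver₅* c-commands the anaphor within its binding domain → licit binder.

{5}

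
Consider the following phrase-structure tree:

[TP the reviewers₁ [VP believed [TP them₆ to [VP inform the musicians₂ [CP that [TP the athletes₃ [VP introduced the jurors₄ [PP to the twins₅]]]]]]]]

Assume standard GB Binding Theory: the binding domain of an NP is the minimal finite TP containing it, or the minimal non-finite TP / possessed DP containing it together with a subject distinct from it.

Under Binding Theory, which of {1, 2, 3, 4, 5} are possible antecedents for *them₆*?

none

*them* is a pronoun, so Principle B applies: it must be free in its binding domain.
Binding domain of *them₆*: the matrix TP, whose subject is the reviewers₁.
*the reviewers₁* c-commands the pronoun within its binding domain → coindexation would violate Principle B.
*the musicians₂*: the pronoun c-commands this R-expression → coindexation would violate Principle C on *the musicians₂*.
*the athletes₃*: the pronoun c-commands this R-expression → coindexation would violate Principle C on *the athletes₃*.
*the jurors₄*: the pronoun c-commands this R-expression → coindexation would violate Principle C on *the jurors₄*.
*the twins₅*: the pronoun c-commands this R-expression → coindexation would violate Principle C on *the twins₅*.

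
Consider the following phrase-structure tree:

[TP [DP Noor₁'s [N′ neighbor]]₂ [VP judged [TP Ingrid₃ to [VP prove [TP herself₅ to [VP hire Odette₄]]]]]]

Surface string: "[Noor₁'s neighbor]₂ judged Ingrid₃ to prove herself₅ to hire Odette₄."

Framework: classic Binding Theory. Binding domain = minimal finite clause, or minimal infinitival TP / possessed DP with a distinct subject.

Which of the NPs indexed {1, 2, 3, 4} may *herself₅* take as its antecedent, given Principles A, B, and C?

*herself* is an anaphor, so Principle A applies: it must be bound in its binding domain.
Binding domain of *herself₅*: the embedded TP, whose subject is Ingrid₃.
*Noor₁* does not c-command the anaphor → cannot bind it.
*[Noor₁'s neighbor]₂* c-commands the anaphor but is outside its binding domain → cannot satisfy Principle A.
*Ingrid₃* c-commands the anaphor within its binding domain → licit binder.
*Odette₄* does not c-command the anaphor → cannot bind it.

{3}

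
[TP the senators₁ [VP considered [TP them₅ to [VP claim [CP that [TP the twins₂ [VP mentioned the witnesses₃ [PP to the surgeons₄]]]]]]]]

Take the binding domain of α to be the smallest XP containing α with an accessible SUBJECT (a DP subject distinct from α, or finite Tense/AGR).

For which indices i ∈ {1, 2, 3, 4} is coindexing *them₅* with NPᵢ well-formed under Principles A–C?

none

*them* is a pronoun, so Principle B applies: it must be free in its binding domain.
Binding domain of *them₅*: the matrix TP, whose subject is the senators₁.
*the senators₁* c-commands the pronoun within its binding domain → coindexation would violate Principle B.
*the twins₂*: the pronoun c-commands this R-expression → coindexation would violate Principle C on *the twins₂*.
*the witnesses₃*: the pronoun c-commands this R-expression → coindexation would violate Principle C on *the witnesses₃*.
*the surgeons₄*: the pronoun c-commands this R-expression → coindexation would violate Principle C on *the surgeons₄*.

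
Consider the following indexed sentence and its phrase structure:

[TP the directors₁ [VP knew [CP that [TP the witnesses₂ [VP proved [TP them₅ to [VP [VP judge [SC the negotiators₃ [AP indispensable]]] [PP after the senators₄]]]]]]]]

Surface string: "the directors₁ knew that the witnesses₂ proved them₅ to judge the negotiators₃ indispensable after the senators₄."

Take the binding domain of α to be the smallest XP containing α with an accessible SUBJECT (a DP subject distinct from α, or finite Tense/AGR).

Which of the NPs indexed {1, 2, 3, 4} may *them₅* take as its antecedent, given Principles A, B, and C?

{1}

*them* is a pronoun, so Principle B applies: it must be free in its binding domain.
Binding domain of *them₅*: the embedded TP, whose subject is the witnesses₂.
*the directors₁* c-commands the pronoun but from outside its binding domain, and is not c-commanded by it → coindexation permitted.
*the witnesses₂* c-commands the pronoun within its binding domain → coindexation would violate Principle B.
*the negotiators₃*: the pronoun c-commands this R-expression → coindexation would violate Principle C on *the negotiators₃*.
*the senators₄*: the pronoun c-commands this R-expression → coindexation would violate Principle C on *the senators₄*.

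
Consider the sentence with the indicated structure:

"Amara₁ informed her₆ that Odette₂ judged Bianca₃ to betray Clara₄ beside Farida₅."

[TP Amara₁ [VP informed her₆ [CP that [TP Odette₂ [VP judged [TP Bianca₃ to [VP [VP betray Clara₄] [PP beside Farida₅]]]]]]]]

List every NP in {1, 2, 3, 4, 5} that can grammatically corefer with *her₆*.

*her* is a pronoun, so Principle B applies: it must be free in its binding domain.
Binding domain of *her₆*: the matrix TP, whose subject is Amara₁.
*Amara₁* c-commands the pronoun within its binding domain → coindexation would violate Principle B.
*Odette₂*: the pronoun c-commands this R-expression → coindexation would violate Principle C on *Odette₂*.
*Bianca₃*: the pronoun c-commands this R-expression → coindexation would violate Principle C on *Bianca₃*.
*Clara₄*: the pronoun c-commands this R-expression → coindexation would violate Principle C on *Clara₄*.
*Farida₅*: the pronoun c-commands this R-expression → coindexation would violate Principle C on *Farida₅*.

none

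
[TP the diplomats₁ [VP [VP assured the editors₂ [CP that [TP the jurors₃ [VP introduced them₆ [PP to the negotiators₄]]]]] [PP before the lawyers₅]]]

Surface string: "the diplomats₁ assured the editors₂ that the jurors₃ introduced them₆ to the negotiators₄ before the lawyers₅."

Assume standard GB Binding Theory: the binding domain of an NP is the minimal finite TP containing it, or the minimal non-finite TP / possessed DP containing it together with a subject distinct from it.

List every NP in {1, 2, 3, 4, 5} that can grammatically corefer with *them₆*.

{1, 2, 5}

*them* is a pronoun, so Principle B applies: it must be free in its binding domain.
Binding domain of *them₆*: the embedded TP, whose subject is the jurors₃.
*the diplomats₁* c-commands the pronoun but from outside its binding domain, and is not c-commanded by it → coindexation permitted.
*the editors₂* c-commands the pronoun but from outside its binding domain, and is not c-commanded by it → coindexation permitted.
*the jurors₃* c-commands the pronoun within its binding domain → coindexation would violate Principle B.
*the negotiators₄*: the pronoun c-commands this R-expression → coindexation would violate Principle C on *the negotiators₄*.
*the lawyers₅* and the pronoun do not c-command one another → neither Principle B nor Principle C is at stake; coindexation permitted.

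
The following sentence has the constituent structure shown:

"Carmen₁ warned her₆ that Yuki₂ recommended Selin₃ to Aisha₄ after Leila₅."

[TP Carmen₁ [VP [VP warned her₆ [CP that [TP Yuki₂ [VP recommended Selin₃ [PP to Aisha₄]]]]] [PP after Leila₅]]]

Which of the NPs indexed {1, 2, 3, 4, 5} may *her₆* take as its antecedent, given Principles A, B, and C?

*her* is a pronoun, so Principle B applies: it must be free in its binding domain.
Binding domain of *her₆*: the matrix TP, whose subject is Carmen₁.
*Carmen₁* c-commands the pronoun within its binding domain → coindexation would violate Principle B.
*Yuki₂*: the pronoun c-commands this R-expression → coindexation would violate Principle C on *Yuki₂*.
*Selin₃*: the pronoun c-commands this R-expression → coindexation would violate Principle C on *Selin₃*.
*Aisha₄*: the pronoun c-commands this R-expression → coindexation would violate Principle C on *Aisha₄*.
*Leila₅* and the pronoun do not c-command one another → neither Principle B nor Principle C is at stake; coindexation permitted.

{5}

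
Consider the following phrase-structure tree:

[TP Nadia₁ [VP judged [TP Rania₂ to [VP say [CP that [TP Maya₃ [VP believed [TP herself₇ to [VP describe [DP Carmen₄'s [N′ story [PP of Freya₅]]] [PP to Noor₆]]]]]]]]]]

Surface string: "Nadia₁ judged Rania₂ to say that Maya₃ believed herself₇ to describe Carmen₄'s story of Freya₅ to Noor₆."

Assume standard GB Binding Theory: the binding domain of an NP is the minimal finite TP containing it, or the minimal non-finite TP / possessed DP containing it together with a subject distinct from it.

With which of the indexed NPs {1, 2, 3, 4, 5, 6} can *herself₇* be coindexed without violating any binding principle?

{3}

*herself* is an anaphor, so Principle A applies: it must be bound in its binding domain.
Binding domain of *herself₇*: the embedded TP, whose subject is Maya₃.
*Nadia₁* c-commands the anaphor but is outside its binding domain → cannot satisfy Principle A.
*Rania₂* c-commands the anaphor but is outside its binding domain → cannot satisfy Principle A.
*Maya₃* c-commands the anaphor within its binding domain → licit binder.
*Carmen₄* does not c-command the anaphor → cannot bind it.
*Freya₅* does not c-command the anaphor → cannot bind it.
*Noor₆* does not c-command the anaphor → cannot bind it.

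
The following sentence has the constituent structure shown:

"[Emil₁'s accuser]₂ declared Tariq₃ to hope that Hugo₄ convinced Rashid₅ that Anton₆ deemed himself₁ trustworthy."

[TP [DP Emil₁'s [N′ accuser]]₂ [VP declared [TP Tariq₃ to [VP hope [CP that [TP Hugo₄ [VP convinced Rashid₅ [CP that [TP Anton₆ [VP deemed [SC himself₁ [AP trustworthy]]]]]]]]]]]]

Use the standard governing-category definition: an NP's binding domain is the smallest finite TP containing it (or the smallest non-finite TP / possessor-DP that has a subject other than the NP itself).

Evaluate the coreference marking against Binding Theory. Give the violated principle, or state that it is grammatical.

The two coindexed NPs are *Emil₁* and *himself₁*.
*himself₁* is an anaphor. Principle A requires it to be bound within its binding domain — the embedded TP, whose subject is Anton₆.
Within that domain it is c-commanded by *Anton₆*, which does not share its index.
*Emil₁* does not c-command the anaphor at all.
The anaphor is unbound in its domain → Principle A violation.

Principle A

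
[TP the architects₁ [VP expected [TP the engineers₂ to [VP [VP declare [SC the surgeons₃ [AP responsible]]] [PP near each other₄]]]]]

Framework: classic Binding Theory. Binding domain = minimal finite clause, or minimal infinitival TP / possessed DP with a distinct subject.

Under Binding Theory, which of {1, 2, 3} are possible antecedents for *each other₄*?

*each other* is an anaphor, so Principle A applies: it must be bound in its binding domain.
Binding domain of *each other₄*: the embedded TP, whose subject is the engineers₂.
*the architects₁* c-commands the anaphor but is outside its binding domain → cannot satisfy Principle A.
*the engineers₂* c-commands the anaphor within its binding domain → licit binder.
*the surgeons₃* does not c-command the anaphor → cannot bind it.

{2}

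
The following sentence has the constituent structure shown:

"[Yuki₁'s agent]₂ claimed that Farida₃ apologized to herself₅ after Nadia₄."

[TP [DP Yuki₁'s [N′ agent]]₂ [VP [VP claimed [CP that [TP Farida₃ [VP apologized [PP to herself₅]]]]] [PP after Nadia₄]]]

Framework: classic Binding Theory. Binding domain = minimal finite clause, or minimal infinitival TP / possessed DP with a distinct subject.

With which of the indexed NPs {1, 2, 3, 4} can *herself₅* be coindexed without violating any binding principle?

*herself* is an anaphor, so Principle A applies: it must be bound in its binding domain.
Binding domain of *herself₅*: the embedded TP, whose subject is Farida₃.
*Yuki₁* does not c-command the anaphor → cannot bind it.
*[Yuki₁'s agent]₂* c-commands the anaphor but is outside its binding domain → cannot satisfy Principle A.
*Farida₃* c-commands the anaphor within its binding domain → licit binder.
*Nadia₄* does not c-command the anaphor → cannot bind it.

{3}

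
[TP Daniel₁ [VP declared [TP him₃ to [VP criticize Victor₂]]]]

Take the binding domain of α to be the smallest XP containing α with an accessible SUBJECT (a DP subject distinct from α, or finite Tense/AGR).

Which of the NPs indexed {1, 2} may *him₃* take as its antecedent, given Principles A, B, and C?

*him* is a pronoun, so Principle B applies: it must be free in its binding domain.
Binding domain of *him₃*: the matrix TP, whose subject is Daniel₁.
*Daniel₁* c-commands the pronoun within its binding domain → coindexation would violate Principle B.
*Victor₂*: the pronoun c-commands this R-expression → coindexation would violate Principle C on *Victor₂*.

none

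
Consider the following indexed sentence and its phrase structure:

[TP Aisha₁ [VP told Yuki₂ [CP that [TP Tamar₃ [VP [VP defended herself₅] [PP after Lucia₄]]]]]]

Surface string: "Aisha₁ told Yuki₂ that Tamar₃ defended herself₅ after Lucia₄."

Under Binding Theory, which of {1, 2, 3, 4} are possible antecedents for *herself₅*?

*herself* is an anaphor, so Principle A applies: it must be bound in its binding domain.
Binding domain of *herself₅*: the embedded TP, whose subject is Tamar₃.
*Aisha₁* c-commands the anaphor but is outside its binding domain → cannot satisfy Principle A.
*Yuki₂* c-commands the anaphor but is outside its binding domain → cannot satisfy Principle A.
*Tamar₃* c-commands the anaphor within its binding domain → licit binder.
*Lucia₄* does not c-command the anaphor → cannot bind it.

{3}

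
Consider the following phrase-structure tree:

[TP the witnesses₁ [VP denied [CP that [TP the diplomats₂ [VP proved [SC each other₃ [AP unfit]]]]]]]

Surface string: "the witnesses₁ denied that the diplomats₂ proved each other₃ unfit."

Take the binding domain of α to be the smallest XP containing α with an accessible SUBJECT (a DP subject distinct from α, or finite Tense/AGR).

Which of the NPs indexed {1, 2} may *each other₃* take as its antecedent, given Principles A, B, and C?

*each other* is an anaphor, so Principle A applies: it must be bound in its binding domain.
Binding domain of *each other₃*: the embedded TP, whose subject is the diplomats₂.
*the witnesses₁* c-commands the anaphor but is outside its binding domain → cannot satisfy Principle A.
*the diplomats₂* c-commands the anaphor within its binding domain → licit binder.

{2}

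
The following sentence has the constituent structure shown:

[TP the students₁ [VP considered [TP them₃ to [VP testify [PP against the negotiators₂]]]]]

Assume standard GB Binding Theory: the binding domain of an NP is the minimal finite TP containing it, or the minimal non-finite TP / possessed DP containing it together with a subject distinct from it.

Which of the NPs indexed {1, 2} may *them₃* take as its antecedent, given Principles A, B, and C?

none

*them* is a pronoun, so Principle B applies: it must be free in its binding domain.
Binding domain of *them₃*: the matrix TP, whose subject is the students₁.
*the students₁* c-commands the pronoun within its binding domain → coindexation would violate Principle B.
*the negotiators₂*: the pronoun c-commands this R-expression → coindexation would violate Principle C on *the negotiators₂*.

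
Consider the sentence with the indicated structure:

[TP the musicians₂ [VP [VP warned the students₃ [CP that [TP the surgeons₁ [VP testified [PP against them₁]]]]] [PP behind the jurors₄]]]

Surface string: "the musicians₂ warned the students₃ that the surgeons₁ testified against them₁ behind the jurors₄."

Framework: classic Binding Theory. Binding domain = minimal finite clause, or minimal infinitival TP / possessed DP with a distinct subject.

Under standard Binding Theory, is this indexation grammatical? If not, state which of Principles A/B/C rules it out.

The two coindexed NPs are *the surgeons₁* and *them₁*.
*them₁* is a pronoun. Its binding domain is the embedded TP, whose subject is the surgeons₁.
*the surgeons₁* c-commands it within that domain and carries the same index.
The pronoun is locally bound → Principle B violation.

Principle B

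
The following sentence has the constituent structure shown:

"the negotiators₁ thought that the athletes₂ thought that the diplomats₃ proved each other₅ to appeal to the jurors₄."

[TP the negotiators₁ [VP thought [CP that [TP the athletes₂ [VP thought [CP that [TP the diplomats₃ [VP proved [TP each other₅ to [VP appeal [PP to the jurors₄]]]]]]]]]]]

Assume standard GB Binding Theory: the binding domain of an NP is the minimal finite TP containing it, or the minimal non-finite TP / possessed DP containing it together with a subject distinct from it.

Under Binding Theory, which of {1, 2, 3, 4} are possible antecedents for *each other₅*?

{3}

*each other* is an anaphor, so Principle A applies: it must be bound in its binding domain.
Binding domain of *each other₅*: the embedded TP, whose subject is the diplomats₃.
*the negotiators₁* c-commands the anaphor but is outside its binding domain → cannot satisfy Principle A.
*the athletes₂* c-commands the anaphor but is outside its binding domain → cannot satisfy Principle A.
*the diplomats₃* c-commands the anaphor within its binding domain → licit binder.
*the jurors₄* does not c-command the anaphor → cannot bind it.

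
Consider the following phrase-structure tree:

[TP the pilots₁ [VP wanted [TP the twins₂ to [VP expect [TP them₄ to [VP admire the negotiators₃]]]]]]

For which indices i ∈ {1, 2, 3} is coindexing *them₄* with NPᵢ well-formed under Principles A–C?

*them* is a pronoun, so Principle B applies: it must be free in its binding domain.
Binding domain of *them₄*: the embedded TP, whose subject is the twins₂.
*the pilots₁* c-commands the pronoun but from outside its binding domain, and is not c-commanded by it → coindexation permitted.
*the twins₂* c-commands the pronoun within its binding domain → coindexation would violate Principle B.
*the negotiators₃*: the pronoun c-commands this R-expression → coindexation would violate Principle C on *the negotiators₃*.

{1}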